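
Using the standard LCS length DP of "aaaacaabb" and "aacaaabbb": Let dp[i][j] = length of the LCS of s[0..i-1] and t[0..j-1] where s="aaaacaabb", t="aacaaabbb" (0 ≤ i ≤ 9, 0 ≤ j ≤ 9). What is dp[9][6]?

   ''  a  a  c  a  a  a  b  b  b
''  0  0  0  0  0  0  0  0  0  0
 a  0  1  1  1  1  1  1  1  1  1
 a  0  1  2  2  2  2  2  2  2  2
 a  0  1  2  2  3  3  3  3  3  3
 a  0  1  2  2  3  4  4  4  4  4
 c  0  1  2  3  3  4  4  4  4  4
 a  0  1  2  3  4  4  5  5  5  5
 a  0  1  2  3  4  5  5  5  5  5
 b  0  1  2  3  4  5  5  6  6  6
 b  0  1  2  3  4  5  5  6  7  7

5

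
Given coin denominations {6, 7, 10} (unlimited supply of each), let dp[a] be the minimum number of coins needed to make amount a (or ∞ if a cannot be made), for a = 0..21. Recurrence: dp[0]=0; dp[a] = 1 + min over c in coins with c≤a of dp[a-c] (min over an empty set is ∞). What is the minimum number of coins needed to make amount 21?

3

 a  0  1  2  3  4  5  6  7  8  9 10 11 12 13 14 15 16 17 18 19 20 21
dp  0  -  -  -  -  -  1  1  -  -  1  -  2  2  2  -  2  2  3  3  2  3
(- denotes ∞ / unreachable)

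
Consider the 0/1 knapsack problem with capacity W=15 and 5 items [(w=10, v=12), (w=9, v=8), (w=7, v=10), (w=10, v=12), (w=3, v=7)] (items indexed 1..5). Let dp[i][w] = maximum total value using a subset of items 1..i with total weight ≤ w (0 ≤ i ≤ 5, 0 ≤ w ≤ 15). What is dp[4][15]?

12

i\w   0   1   2   3   4   5   6   7   8   9  10  11  12  13  14  15
  0   0   0   0   0   0   0   0   0   0   0   0   0   0   0   0   0
  1   0   0   0   0   0   0   0   0   0   0  12  12  12  12  12  12
  2   0   0   0   0   0   0   0   0   0   8  12  12  12  12  12  12
  3   0   0   0   0   0   0   0  10  10  10  12  12  12  12  12  12
  4   0   0   0   0   0   0   0  10  10  10  12  12  12  12  12  12
  5   0   0   0   7   7   7   7  10  10  10  17  17  17  19  19  19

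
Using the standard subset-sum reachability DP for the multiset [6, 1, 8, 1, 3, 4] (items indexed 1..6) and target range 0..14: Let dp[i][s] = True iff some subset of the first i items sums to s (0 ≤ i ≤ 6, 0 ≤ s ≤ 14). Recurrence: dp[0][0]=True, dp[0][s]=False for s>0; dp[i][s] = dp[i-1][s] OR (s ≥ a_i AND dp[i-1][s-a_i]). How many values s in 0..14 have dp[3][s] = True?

7

i\s   0   1   2   3   4   5   6   7   8   9  10  11  12  13  14
  0   T   F   F   F   F   F   F   F   F   F   F   F   F   F   F
  1   T   F   F   F   F   F   T   F   F   F   F   F   F   F   F
  2   T   T   F   F   F   F   T   T   F   F   F   F   F   F   F
  3   T   T   F   F   F   F   T   T   T   T   F   F   F   F   T
  4   T   T   T   F   F   F   T   T   T   T   T   F   F   F   T
  5   T   T   T   T   T   T   T   T   T   T   T   T   T   T   T
  6   T   T   T   T   T   T   T   T   T   T   T   T   T   T   T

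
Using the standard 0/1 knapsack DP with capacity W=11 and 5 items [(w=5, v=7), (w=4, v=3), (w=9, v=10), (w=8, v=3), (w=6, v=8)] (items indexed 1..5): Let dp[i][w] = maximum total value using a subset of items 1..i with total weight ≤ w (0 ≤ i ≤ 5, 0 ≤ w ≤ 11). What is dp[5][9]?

10

i\w   0   1   2   3   4   5   6   7   8   9  10  11
  0   0   0   0   0   0   0   0   0   0   0   0   0
  1   0   0   0   0   0   7   7   7   7   7   7   7
  2   0   0   0   0   3   7   7   7   7  10  10  10
  3   0   0   0   0   3   7   7   7   7  10  10  10
  4   0   0   0   0   3   7   7   7   7  10  10  10
  5   0   0   0   0   3   7   8   8   8  10  11  15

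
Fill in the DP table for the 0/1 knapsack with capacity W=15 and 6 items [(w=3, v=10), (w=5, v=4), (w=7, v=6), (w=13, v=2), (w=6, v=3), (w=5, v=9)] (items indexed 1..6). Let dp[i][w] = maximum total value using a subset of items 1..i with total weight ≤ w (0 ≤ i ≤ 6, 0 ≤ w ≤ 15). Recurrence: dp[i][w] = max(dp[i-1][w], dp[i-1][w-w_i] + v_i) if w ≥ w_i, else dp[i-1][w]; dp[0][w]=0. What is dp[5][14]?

17

i\w   0   1   2   3   4   5   6   7   8   9  10  11  12  13  14  15
  0   0   0   0   0   0   0   0   0   0   0   0   0   0   0   0   0
  1   0   0   0  10  10  10  10  10  10  10  10  10  10  10  10  10
  2   0   0   0  10  10  10  10  10  14  14  14  14  14  14  14  14
  3   0   0   0  10  10  10  10  10  14  14  16  16  16  16  16  20
  4   0   0   0  10  10  10  10  10  14  14  16  16  16  16  16  20
  5   0   0   0  10  10  10  10  10  14  14  16  16  16  16  17  20
  6   0   0   0  10  10  10  10  10  19  19  19  19  19  23  23  25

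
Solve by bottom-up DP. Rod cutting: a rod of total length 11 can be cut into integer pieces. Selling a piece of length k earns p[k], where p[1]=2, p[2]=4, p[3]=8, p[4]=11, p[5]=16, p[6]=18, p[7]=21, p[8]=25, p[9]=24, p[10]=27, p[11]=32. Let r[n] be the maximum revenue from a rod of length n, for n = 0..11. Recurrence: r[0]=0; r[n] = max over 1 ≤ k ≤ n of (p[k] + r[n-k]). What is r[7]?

   n    0    1    2    3    4    5    6    7    8    9   10   11
r[n]    0    2    4    8   11   16   18   21   25   27   32   34

21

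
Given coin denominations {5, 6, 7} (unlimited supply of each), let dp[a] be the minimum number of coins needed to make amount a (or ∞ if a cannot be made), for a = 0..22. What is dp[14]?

2

 a  0  1  2  3  4  5  6  7  8  9 10 11 12 13 14 15 16 17 18 19 20 21 22
dp  0  -  -  -  -  1  1  1  -  -  2  2  2  2  2  3  3  3  3  3  3  3  4
(- denotes ∞ / unreachable)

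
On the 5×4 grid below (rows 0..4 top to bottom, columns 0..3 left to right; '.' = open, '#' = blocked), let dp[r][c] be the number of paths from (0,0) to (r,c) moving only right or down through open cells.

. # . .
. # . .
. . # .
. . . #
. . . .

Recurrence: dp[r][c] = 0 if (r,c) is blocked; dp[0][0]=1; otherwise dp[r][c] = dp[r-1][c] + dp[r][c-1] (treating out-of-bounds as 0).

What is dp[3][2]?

r\c   0   1   2   3
  0   1   0   0   0
  1   1   0   0   0
  2   1   1   0   0
  3   1   2   2   0
  4   1   3   5   5

2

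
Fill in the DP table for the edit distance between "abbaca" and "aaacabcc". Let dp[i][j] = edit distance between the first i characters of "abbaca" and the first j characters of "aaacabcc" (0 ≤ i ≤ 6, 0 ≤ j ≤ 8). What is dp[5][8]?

   ''  a  a  a  c  a  b  c  c
''  0  1  2  3  4  5  6  7  8
 a  1  0  1  2  3  4  5  6  7
 b  2  1  1  2  3  4  4  5  6
 b  3  2  2  2  3  4  4  5  6
 a  4  3  2  2  3  3  4  5  6
 c  5  4  3  3  2  3  4  4  5
 a  6  5  4  3  3  2  3  4  5

5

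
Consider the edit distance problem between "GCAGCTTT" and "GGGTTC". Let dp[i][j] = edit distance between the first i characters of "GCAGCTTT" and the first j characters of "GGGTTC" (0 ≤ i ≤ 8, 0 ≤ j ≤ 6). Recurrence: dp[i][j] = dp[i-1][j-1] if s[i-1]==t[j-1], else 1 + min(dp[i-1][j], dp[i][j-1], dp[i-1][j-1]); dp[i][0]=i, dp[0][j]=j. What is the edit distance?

4

   ''  G  G  G  T  T  C
''  0  1  2  3  4  5  6
 G  1  0  1  2  3  4  5
 C  2  1  1  2  3  4  4
 A  3  2  2  2  3  4  5
 G  4  3  2  2  3  4  5
 C  5  4  3  3  3  4  4
 T  6  5  4  4  3  3  4
 T  7  6  5  5  4  3  4
 T  8  7  6  6  5  4  4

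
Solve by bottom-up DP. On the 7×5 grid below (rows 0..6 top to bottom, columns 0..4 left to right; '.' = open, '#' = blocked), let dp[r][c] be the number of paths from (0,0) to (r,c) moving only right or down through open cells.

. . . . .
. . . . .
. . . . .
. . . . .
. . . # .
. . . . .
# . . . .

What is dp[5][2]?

r\c   0   1   2   3   4
  0   1   1   1   1   1
  1   1   2   3   4   5
  2   1   3   6  10  15
  3   1   4  10  20  35
  4   1   5  15   0  35
  5   1   6  21  21  56
  6   0   6  27  48 104

21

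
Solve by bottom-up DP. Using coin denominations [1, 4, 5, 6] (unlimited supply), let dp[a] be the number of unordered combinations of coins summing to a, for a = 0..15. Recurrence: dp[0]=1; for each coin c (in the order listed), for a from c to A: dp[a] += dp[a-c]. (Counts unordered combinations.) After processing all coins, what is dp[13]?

12

after  coin     0     1     2     3     4     5     6     7     8     9    10    11    12    13    14    15
          1     1     1     1     1     1     1     1     1     1     1     1     1     1     1     1     1
          4     1     1     1     1     2     2     2     2     3     3     3     3     4     4     4     4
          5     1     1     1     1     2     3     3     3     4     5     6     6     7     8     9    10
          6     1     1     1     1     2     3     4     4     5     6     8     9    11    12    14    16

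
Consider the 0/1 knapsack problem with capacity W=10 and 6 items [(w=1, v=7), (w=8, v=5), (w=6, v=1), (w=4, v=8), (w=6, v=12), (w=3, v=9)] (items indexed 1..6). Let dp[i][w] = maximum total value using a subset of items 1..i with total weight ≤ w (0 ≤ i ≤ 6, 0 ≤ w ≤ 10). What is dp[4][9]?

i\w   0   1   2   3   4   5   6   7   8   9  10
  0   0   0   0   0   0   0   0   0   0   0   0
  1   0   7   7   7   7   7   7   7   7   7   7
  2   0   7   7   7   7   7   7   7   7  12  12
  3   0   7   7   7   7   7   7   8   8  12  12
  4   0   7   7   7   8  15  15  15  15  15  15
  5   0   7   7   7   8  15  15  19  19  19  20
  6   0   7   7   9  16  16  16  19  24  24  28

15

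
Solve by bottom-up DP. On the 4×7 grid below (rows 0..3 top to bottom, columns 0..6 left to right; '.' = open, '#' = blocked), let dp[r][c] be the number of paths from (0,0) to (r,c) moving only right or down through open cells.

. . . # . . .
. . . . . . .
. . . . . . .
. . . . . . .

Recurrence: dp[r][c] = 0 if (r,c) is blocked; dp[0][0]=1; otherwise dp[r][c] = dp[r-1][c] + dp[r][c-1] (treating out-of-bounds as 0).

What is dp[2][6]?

r\c   0   1   2   3   4   5   6
  0   1   1   1   0   0   0   0
  1   1   2   3   3   3   3   3
  2   1   3   6   9  12  15  18
  3   1   4  10  19  31  46  64

18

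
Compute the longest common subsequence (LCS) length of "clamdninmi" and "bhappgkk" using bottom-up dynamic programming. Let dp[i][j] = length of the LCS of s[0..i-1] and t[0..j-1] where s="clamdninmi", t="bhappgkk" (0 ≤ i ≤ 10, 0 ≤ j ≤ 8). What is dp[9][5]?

1

   ''  b  h  a  p  p  g  k  k
''  0  0  0  0  0  0  0  0  0
 c  0  0  0  0  0  0  0  0  0
 l  0  0  0  0  0  0  0  0  0
 a  0  0  0  1  1  1  1  1  1
 m  0  0  0  1  1  1  1  1  1
 d  0  0  0  1  1  1  1  1  1
 n  0  0  0  1  1  1  1  1  1
 i  0  0  0  1  1  1  1  1  1
 n  0  0  0  1  1  1  1  1  1
 m  0  0  0  1  1  1  1  1  1
 i  0  0  0  1  1  1  1  1  1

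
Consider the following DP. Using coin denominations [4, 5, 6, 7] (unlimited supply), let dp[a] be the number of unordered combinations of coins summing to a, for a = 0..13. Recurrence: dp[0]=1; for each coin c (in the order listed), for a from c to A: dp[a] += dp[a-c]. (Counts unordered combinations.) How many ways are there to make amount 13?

2

after  coin     0     1     2     3     4     5     6     7     8     9    10    11    12    13
          4     1     0     0     0     1     0     0     0     1     0     0     0     1     0
          5     1     0     0     0     1     1     0     0     1     1     1     0     1     1
          6     1     0     0     0     1     1     1     0     1     1     2     1     2     1
          7     1     0     0     0     1     1     1     1     1     1     2     2     3     2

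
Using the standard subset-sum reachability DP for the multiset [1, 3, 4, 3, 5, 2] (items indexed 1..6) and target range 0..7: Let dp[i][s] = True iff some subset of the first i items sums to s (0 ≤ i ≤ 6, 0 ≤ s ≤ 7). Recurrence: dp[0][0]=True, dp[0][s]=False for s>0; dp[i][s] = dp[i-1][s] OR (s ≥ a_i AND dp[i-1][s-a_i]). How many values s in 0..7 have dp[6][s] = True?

8

i\s   0   1   2   3   4   5   6   7
  0   T   F   F   F   F   F   F   F
  1   T   T   F   F   F   F   F   F
  2   T   T   F   T   T   F   F   F
  3   T   T   F   T   T   T   F   T
  4   T   T   F   T   T   T   T   T
  5   T   T   F   T   T   T   T   T
  6   T   T   T   T   T   T   T   T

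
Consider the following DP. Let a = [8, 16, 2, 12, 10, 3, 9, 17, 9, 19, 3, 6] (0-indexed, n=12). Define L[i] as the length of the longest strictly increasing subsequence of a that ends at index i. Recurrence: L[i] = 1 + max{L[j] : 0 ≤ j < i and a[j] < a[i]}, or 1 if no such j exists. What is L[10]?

   i    0    1    2    3    4    5    6    7    8    9   10   11
a[i]    8   16    2   12   10    3    9   17    9   19    3    6
L[i]    1    2    1    2    2    2    3    4    3    5    2    3

2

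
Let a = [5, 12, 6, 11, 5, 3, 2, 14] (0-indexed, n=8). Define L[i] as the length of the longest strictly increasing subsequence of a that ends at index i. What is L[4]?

1

   i    0    1    2    3    4    5    6    7
a[i]    5   12    6   11    5    3    2   14
L[i]    1    2    2    3    1    1    1    4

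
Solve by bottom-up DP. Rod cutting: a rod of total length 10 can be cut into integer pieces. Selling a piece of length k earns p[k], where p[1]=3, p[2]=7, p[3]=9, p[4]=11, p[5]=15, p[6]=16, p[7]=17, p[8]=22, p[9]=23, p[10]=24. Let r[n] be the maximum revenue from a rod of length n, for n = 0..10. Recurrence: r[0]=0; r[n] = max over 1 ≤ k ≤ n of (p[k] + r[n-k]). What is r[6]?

   n    0    1    2    3    4    5    6    7    8    9   10
r[n]    0    3    7   10   14   17   21   24   28   31   35

21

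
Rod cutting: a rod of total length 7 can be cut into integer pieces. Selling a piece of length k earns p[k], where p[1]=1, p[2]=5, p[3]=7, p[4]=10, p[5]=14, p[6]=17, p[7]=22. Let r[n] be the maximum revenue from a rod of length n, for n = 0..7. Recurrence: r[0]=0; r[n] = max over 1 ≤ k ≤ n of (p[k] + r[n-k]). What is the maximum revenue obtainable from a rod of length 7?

   n    0    1    2    3    4    5    6    7
r[n]    0    1    5    7   10   14   17   22

22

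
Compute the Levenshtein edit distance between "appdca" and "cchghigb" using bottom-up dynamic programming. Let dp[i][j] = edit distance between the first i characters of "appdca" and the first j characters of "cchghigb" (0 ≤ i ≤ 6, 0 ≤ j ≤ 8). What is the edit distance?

8

   ''  c  c  h  g  h  i  g  b
''  0  1  2  3  4  5  6  7  8
 a  1  1  2  3  4  5  6  7  8
 p  2  2  2  3  4  5  6  7  8
 p  3  3  3  3  4  5  6  7  8
 d  4  4  4  4  4  5  6  7  8
 c  5  4  4  5  5  5  6  7  8
 a  6  5  5  5  6  6  6  7  8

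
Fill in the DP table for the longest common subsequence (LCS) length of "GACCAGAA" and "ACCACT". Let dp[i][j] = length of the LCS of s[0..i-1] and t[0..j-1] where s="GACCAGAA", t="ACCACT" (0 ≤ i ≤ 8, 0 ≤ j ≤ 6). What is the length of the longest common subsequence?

4

   ''  A  C  C  A  C  T
''  0  0  0  0  0  0  0
 G  0  0  0  0  0  0  0
 A  0  1  1  1  1  1  1
 C  0  1  2  2  2  2  2
 C  0  1  2  3  3  3  3
 A  0  1  2  3  4  4  4
 G  0  1  2  3  4  4  4
 A  0  1  2  3  4  4  4
 A  0  1  2  3  4  4  4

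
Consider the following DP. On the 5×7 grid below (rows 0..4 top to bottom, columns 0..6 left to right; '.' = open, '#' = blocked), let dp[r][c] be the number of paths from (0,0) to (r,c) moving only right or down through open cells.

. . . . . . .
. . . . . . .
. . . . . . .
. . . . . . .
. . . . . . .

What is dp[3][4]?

r\c   0   1   2   3   4   5   6
  0   1   1   1   1   1   1   1
  1   1   2   3   4   5   6   7
  2   1   3   6  10  15  21  28
  3   1   4  10  20  35  56  84
  4   1   5  15  35  70 126 210

35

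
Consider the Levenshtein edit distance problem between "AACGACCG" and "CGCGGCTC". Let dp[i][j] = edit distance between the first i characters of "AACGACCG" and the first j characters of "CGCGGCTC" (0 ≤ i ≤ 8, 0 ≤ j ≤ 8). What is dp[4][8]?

6

   ''  C  G  C  G  G  C  T  C
''  0  1  2  3  4  5  6  7  8
 A  1  1  2  3  4  5  6  7  8
 A  2  2  2  3  4  5  6  7  8
 C  3  2  3  2  3  4  5  6  7
 G  4  3  2  3  2  3  4  5  6
 A  5  4  3  3  3  3  4  5  6
 C  6  5  4  3  4  4  3  4  5
 C  7  6  5  4  4  5  4  4  4
 G  8  7  6  5  4  4  5  5  5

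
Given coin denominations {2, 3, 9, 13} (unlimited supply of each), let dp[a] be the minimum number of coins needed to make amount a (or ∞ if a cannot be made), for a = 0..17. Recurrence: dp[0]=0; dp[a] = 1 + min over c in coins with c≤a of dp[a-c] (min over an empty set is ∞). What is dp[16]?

2

 a  0  1  2  3  4  5  6  7  8  9 10 11 12 13 14 15 16 17
dp  0  -  1  1  2  2  2  3  3  1  4  2  2  1  3  2  2  3
(- denotes ∞ / unreachable)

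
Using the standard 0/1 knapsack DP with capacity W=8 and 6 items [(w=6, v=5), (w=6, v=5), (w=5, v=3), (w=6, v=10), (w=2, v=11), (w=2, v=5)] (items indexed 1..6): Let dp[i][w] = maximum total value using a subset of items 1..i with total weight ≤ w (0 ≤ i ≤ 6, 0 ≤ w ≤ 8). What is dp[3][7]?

i\w   0   1   2   3   4   5   6   7   8
  0   0   0   0   0   0   0   0   0   0
  1   0   0   0   0   0   0   5   5   5
  2   0   0   0   0   0   0   5   5   5
  3   0   0   0   0   0   3   5   5   5
  4   0   0   0   0   0   3  10  10  10
  5   0   0  11  11  11  11  11  14  21
  6   0   0  11  11  16  16  16  16  21

5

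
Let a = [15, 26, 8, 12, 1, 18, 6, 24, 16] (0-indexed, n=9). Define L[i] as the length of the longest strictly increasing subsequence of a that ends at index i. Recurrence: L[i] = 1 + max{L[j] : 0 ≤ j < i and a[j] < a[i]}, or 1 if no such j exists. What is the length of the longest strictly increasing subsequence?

4

   i    0    1    2    3    4    5    6    7    8
a[i]   15   26    8   12    1   18    6   24   16
L[i]    1    2    1    2    1    3    2    4    3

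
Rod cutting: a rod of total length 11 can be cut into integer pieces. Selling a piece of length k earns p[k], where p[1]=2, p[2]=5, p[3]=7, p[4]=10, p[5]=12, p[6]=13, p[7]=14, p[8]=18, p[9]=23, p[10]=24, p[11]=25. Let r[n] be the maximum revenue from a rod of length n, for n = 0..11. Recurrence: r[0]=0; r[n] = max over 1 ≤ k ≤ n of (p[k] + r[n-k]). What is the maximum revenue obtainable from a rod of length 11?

28

   n    0    1    2    3    4    5    6    7    8    9   10   11
r[n]    0    2    5    7   10   12   15   17   20   23   25   28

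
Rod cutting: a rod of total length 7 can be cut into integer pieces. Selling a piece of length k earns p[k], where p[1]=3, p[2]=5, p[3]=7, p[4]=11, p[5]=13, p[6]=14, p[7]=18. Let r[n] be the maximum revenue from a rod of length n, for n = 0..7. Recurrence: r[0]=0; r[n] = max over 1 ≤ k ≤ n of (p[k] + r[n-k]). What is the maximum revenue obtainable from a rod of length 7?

21

   n    0    1    2    3    4    5    6    7
r[n]    0    3    6    9   12   15   18   21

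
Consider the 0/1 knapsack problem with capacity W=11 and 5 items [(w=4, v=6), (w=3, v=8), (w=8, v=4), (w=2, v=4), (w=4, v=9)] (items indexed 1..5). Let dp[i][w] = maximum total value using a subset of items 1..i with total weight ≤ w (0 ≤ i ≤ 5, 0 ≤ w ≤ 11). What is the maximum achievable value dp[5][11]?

i\w   0   1   2   3   4   5   6   7   8   9  10  11
  0   0   0   0   0   0   0   0   0   0   0   0   0
  1   0   0   0   0   6   6   6   6   6   6   6   6
  2   0   0   0   8   8   8   8  14  14  14  14  14
  3   0   0   0   8   8   8   8  14  14  14  14  14
  4   0   0   4   8   8  12  12  14  14  18  18  18
  5   0   0   4   8   9  12  13  17  17  21  21  23

23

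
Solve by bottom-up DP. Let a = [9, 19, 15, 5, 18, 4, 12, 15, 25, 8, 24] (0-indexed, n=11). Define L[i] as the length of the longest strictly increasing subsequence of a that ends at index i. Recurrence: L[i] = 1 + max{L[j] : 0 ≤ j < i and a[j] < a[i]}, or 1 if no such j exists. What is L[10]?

   i    0    1    2    3    4    5    6    7    8    9   10
a[i]    9   19   15    5   18    4   12   15   25    8   24
L[i]    1    2    2    1    3    1    2    3    4    2    4

4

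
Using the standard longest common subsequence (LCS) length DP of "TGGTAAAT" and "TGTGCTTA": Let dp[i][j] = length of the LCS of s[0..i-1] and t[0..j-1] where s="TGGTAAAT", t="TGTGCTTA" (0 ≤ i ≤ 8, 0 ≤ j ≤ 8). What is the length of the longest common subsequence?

   ''  T  G  T  G  C  T  T  A
''  0  0  0  0  0  0  0  0  0
 T  0  1  1  1  1  1  1  1  1
 G  0  1  2  2  2  2  2  2  2
 G  0  1  2  2  3  3  3  3  3
 T  0  1  2  3  3  3  4  4  4
 A  0  1  2  3  3  3  4  4  5
 A  0  1  2  3  3  3  4  4  5
 A  0  1  2  3  3  3  4  4  5
 T  0  1  2  3  3  3  4  5  5

5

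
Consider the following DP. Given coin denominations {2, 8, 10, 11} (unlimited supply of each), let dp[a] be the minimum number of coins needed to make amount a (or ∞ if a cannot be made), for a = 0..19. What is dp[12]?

 a  0  1  2  3  4  5  6  7  8  9 10 11 12 13 14 15 16 17 18 19
dp  0  -  1  -  2  -  3  -  1  -  1  1  2  2  3  3  2  4  2  2
(- denotes ∞ / unreachable)

2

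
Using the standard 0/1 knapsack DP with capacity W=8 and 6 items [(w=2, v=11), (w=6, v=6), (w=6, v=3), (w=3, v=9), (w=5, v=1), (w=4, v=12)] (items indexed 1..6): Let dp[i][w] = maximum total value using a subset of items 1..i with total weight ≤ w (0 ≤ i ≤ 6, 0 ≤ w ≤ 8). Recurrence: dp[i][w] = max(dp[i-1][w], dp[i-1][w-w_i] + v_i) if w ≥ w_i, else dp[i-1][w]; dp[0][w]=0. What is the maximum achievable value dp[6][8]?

i\w   0   1   2   3   4   5   6   7   8
  0   0   0   0   0   0   0   0   0   0
  1   0   0  11  11  11  11  11  11  11
  2   0   0  11  11  11  11  11  11  17
  3   0   0  11  11  11  11  11  11  17
  4   0   0  11  11  11  20  20  20  20
  5   0   0  11  11  11  20  20  20  20
  6   0   0  11  11  12  20  23  23  23

23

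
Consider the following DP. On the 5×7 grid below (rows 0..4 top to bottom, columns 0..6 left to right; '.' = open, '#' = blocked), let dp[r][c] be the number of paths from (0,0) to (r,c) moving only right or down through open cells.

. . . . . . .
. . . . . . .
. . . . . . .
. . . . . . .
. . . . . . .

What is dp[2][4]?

r\c   0   1   2   3   4   5   6
  0   1   1   1   1   1   1   1
  1   1   2   3   4   5   6   7
  2   1   3   6  10  15  21  28
  3   1   4  10  20  35  56  84
  4   1   5  15  35  70 126 210

15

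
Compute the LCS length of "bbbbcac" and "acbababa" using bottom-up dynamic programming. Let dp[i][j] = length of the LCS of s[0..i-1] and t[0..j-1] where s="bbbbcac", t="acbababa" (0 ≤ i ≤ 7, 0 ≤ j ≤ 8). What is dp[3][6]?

2

   ''  a  c  b  a  b  a  b  a
''  0  0  0  0  0  0  0  0  0
 b  0  0  0  1  1  1  1  1  1
 b  0  0  0  1  1  2  2  2  2
 b  0  0  0  1  1  2  2  3  3
 b  0  0  0  1  1  2  2  3  3
 c  0  0  1  1  1  2  2  3  3
 a  0  1  1  1  2  2  3  3  4
 c  0  1  2  2  2  2  3  3  4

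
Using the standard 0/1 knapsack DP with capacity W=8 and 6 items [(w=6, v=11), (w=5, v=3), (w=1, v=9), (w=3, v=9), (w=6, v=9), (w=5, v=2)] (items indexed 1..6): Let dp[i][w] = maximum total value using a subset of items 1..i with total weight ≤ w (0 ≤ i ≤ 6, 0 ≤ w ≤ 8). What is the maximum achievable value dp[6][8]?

20

i\w   0   1   2   3   4   5   6   7   8
  0   0   0   0   0   0   0   0   0   0
  1   0   0   0   0   0   0  11  11  11
  2   0   0   0   0   0   3  11  11  11
  3   0   9   9   9   9   9  12  20  20
  4   0   9   9   9  18  18  18  20  20
  5   0   9   9   9  18  18  18  20  20
  6   0   9   9   9  18  18  18  20  20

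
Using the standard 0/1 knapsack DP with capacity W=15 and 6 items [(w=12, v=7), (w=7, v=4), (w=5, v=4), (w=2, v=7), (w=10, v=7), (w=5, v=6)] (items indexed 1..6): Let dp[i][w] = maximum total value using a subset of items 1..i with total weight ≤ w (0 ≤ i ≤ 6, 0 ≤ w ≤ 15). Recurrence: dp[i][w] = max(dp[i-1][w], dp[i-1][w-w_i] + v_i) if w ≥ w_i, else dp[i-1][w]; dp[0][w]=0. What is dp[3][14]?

8

i\w   0   1   2   3   4   5   6   7   8   9  10  11  12  13  14  15
  0   0   0   0   0   0   0   0   0   0   0   0   0   0   0   0   0
  1   0   0   0   0   0   0   0   0   0   0   0   0   7   7   7   7
  2   0   0   0   0   0   0   0   4   4   4   4   4   7   7   7   7
  3   0   0   0   0   0   4   4   4   4   4   4   4   8   8   8   8
  4   0   0   7   7   7   7   7  11  11  11  11  11  11  11  15  15
  5   0   0   7   7   7   7   7  11  11  11  11  11  14  14  15  15
  6   0   0   7   7   7   7   7  13  13  13  13  13  17  17  17  17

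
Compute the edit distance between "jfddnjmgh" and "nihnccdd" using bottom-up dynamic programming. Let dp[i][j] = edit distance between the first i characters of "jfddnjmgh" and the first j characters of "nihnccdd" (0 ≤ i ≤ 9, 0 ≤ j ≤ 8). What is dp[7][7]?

   ''  n  i  h  n  c  c  d  d
''  0  1  2  3  4  5  6  7  8
 j  1  1  2  3  4  5  6  7  8
 f  2  2  2  3  4  5  6  7  8
 d  3  3  3  3  4  5  6  6  7
 d  4  4  4  4  4  5  6  6  6
 n  5  4  5  5  4  5  6  7  7
 j  6  5  5  6  5  5  6  7  8
 m  7  6  6  6  6  6  6  7  8
 g  8  7  7  7  7  7  7  7  8
 h  9  8  8  7  8  8  8  8  8

7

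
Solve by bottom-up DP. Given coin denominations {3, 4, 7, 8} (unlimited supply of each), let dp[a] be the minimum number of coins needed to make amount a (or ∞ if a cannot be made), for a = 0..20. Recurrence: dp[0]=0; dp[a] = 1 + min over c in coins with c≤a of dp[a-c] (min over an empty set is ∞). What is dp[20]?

 a  0  1  2  3  4  5  6  7  8  9 10 11 12 13 14 15 16 17 18 19 20
dp  0  -  -  1  1  -  2  1  1  3  2  2  2  3  2  2  2  3  3  3  3
(- denotes ∞ / unreachable)

3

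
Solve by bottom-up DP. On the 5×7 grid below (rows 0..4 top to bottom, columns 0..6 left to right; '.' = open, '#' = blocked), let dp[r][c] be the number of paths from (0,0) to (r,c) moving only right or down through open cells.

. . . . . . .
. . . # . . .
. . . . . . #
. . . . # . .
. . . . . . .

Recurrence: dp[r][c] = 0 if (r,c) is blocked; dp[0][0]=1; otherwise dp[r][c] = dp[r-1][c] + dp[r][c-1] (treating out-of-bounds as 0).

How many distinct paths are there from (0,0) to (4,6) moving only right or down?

r\c   0   1   2   3   4   5   6
  0   1   1   1   1   1   1   1
  1   1   2   3   0   1   2   3
  2   1   3   6   6   7   9   0
  3   1   4  10  16   0   9   9
  4   1   5  15  31  31  40  49

49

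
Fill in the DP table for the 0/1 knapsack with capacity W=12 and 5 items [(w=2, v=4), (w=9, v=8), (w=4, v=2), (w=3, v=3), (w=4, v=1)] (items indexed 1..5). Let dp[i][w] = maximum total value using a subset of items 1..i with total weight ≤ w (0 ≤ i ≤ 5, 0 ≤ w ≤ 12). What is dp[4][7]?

7

i\w   0   1   2   3   4   5   6   7   8   9  10  11  12
  0   0   0   0   0   0   0   0   0   0   0   0   0   0
  1   0   0   4   4   4   4   4   4   4   4   4   4   4
  2   0   0   4   4   4   4   4   4   4   8   8  12  12
  3   0   0   4   4   4   4   6   6   6   8   8  12  12
  4   0   0   4   4   4   7   7   7   7   9   9  12  12
  5   0   0   4   4   4   7   7   7   7   9   9  12  12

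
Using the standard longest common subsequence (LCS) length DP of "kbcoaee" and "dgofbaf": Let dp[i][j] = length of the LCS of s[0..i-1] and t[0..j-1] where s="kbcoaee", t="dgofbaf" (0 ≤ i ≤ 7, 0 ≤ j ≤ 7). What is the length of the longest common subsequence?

2

   ''  d  g  o  f  b  a  f
''  0  0  0  0  0  0  0  0
 k  0  0  0  0  0  0  0  0
 b  0  0  0  0  0  1  1  1
 c  0  0  0  0  0  1  1  1
 o  0  0  0  1  1  1  1  1
 a  0  0  0  1  1  1  2  2
 e  0  0  0  1  1  1  2  2
 e  0  0  0  1  1  1  2  2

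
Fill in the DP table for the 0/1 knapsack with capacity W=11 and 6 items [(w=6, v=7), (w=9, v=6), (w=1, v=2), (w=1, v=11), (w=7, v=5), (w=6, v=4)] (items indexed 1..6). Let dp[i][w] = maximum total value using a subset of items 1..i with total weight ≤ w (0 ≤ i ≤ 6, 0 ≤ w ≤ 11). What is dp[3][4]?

2

i\w   0   1   2   3   4   5   6   7   8   9  10  11
  0   0   0   0   0   0   0   0   0   0   0   0   0
  1   0   0   0   0   0   0   7   7   7   7   7   7
  2   0   0   0   0   0   0   7   7   7   7   7   7
  3   0   2   2   2   2   2   7   9   9   9   9   9
  4   0  11  13  13  13  13  13  18  20  20  20  20
  5   0  11  13  13  13  13  13  18  20  20  20  20
  6   0  11  13  13  13  13  13  18  20  20  20  20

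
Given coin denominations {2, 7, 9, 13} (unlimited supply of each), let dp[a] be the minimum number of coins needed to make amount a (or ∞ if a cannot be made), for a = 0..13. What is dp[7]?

1

 a  0  1  2  3  4  5  6  7  8  9 10 11 12 13
dp  0  -  1  -  2  -  3  1  4  1  5  2  6  1
(- denotes ∞ / unreachable)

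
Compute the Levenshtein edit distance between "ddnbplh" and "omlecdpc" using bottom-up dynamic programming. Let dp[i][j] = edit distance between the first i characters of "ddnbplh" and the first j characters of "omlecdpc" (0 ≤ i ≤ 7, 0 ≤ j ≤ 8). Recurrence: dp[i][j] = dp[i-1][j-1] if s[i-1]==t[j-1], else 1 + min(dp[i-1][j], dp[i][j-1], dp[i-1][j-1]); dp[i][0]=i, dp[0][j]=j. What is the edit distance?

   ''  o  m  l  e  c  d  p  c
''  0  1  2  3  4  5  6  7  8
 d  1  1  2  3  4  5  5  6  7
 d  2  2  2  3  4  5  5  6  7
 n  3  3  3  3  4  5  6  6  7
 b  4  4  4  4  4  5  6  7  7
 p  5  5  5  5  5  5  6  6  7
 l  6  6  6  5  6  6  6  7  7
 h  7  7  7  6  6  7  7  7  8

8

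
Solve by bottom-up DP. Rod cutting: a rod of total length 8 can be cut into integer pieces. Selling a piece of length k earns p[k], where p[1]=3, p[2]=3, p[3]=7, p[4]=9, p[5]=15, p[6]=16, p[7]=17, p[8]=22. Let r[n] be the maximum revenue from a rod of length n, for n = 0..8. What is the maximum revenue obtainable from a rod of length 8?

   n    0    1    2    3    4    5    6    7    8
r[n]    0    3    6    9   12   15   18   21   24

24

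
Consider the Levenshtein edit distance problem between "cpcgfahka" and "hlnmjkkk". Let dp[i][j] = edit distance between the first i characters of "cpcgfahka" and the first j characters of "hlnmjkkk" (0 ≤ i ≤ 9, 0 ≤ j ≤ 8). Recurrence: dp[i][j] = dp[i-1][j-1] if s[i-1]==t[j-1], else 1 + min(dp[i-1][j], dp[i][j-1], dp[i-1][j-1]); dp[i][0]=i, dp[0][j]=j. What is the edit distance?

   ''  h  l  n  m  j  k  k  k
''  0  1  2  3  4  5  6  7  8
 c  1  1  2  3  4  5  6  7  8
 p  2  2  2  3  4  5  6  7  8
 c  3  3  3  3  4  5  6  7  8
 g  4  4  4  4  4  5  6  7  8
 f  5  5  5  5  5  5  6  7  8
 a  6  6  6  6  6  6  6  7  8
 h  7  6  7  7  7  7  7  7  8
 k  8  7  7  8  8  8  7  7  7
 a  9  8  8  8  9  9  8  8  8

8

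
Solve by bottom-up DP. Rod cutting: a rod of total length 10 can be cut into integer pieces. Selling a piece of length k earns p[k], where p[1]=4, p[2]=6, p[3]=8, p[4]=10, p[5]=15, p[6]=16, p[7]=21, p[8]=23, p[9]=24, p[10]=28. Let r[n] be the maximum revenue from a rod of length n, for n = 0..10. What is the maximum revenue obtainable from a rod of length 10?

40

   n    0    1    2    3    4    5    6    7    8    9   10
r[n]    0    4    8   12   16   20   24   28   32   36   40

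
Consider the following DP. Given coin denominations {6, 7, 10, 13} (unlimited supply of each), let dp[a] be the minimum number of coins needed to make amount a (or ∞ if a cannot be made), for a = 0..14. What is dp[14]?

2

 a  0  1  2  3  4  5  6  7  8  9 10 11 12 13 14
dp  0  -  -  -  -  -  1  1  -  -  1  -  2  1  2
(- denotes ∞ / unreachable)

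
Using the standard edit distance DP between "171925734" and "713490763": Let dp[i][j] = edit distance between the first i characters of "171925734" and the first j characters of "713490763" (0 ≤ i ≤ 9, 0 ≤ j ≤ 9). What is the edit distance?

   ''  7  1  3  4  9  0  7  6  3
''  0  1  2  3  4  5  6  7  8  9
 1  1  1  1  2  3  4  5  6  7  8
 7  2  1  2  2  3  4  5  5  6  7
 1  3  2  1  2  3  4  5  6  6  7
 9  4  3  2  2  3  3  4  5  6  7
 2  5  4  3  3  3  4  4  5  6  7
 5  6  5  4  4  4  4  5  5  6  7
 7  7  6  5  5  5  5  5  5  6  7
 3  8  7  6  5  6  6  6  6  6  6
 4  9  8  7  6  5  6  7  7  7  7

7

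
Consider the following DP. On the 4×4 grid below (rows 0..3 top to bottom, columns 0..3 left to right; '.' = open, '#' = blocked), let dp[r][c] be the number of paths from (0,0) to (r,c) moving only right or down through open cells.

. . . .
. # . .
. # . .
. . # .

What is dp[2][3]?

3

r\c   0   1   2   3
  0   1   1   1   1
  1   1   0   1   2
  2   1   0   1   3
  3   1   1   0   3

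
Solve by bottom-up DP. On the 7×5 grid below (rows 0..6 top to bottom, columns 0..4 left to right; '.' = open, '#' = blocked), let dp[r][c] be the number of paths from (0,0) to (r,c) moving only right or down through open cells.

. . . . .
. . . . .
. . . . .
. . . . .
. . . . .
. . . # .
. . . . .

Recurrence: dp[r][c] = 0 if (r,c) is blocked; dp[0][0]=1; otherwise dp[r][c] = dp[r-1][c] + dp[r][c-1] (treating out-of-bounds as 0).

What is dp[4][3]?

r\c   0   1   2   3   4
  0   1   1   1   1   1
  1   1   2   3   4   5
  2   1   3   6  10  15
  3   1   4  10  20  35
  4   1   5  15  35  70
  5   1   6  21   0  70
  6   1   7  28  28  98

35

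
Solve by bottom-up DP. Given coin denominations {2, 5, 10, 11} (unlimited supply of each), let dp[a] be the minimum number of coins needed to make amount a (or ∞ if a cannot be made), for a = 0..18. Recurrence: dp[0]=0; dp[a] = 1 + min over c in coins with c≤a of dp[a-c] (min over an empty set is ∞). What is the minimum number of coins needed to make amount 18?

 a  0  1  2  3  4  5  6  7  8  9 10 11 12 13 14 15 16 17 18
dp  0  -  1  -  2  1  3  2  4  3  1  1  2  2  3  2  2  3  3
(- denotes ∞ / unreachable)

3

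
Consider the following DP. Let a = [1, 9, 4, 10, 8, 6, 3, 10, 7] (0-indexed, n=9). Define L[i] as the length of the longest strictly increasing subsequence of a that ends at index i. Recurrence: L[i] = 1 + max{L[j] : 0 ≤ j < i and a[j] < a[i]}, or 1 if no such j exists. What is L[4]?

3

   i    0    1    2    3    4    5    6    7    8
a[i]    1    9    4   10    8    6    3   10    7
L[i]    1    2    2    3    3    3    2    4    4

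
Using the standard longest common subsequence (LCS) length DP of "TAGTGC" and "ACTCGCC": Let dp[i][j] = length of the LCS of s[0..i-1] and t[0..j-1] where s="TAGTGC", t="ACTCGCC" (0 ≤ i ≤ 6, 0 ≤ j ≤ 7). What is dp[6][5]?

   ''  A  C  T  C  G  C  C
''  0  0  0  0  0  0  0  0
 T  0  0  0  1  1  1  1  1
 A  0  1  1  1  1  1  1  1
 G  0  1  1  1  1  2  2  2
 T  0  1  1  2  2  2  2  2
 G  0  1  1  2  2  3  3  3
 C  0  1  2  2  3  3  4  4

3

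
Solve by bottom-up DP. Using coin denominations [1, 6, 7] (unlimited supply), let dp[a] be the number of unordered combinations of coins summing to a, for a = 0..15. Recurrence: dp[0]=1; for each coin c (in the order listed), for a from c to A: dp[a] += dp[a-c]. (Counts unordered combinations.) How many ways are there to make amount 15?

6

after  coin     0     1     2     3     4     5     6     7     8     9    10    11    12    13    14    15
          1     1     1     1     1     1     1     1     1     1     1     1     1     1     1     1     1
          6     1     1     1     1     1     1     2     2     2     2     2     2     3     3     3     3
          7     1     1     1     1     1     1     2     3     3     3     3     3     4     5     6     6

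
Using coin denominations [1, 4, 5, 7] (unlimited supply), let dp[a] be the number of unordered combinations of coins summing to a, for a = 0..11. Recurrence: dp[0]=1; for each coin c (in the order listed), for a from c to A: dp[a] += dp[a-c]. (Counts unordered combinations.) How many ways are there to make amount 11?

8

after  coin     0     1     2     3     4     5     6     7     8     9    10    11
          1     1     1     1     1     1     1     1     1     1     1     1     1
          4     1     1     1     1     2     2     2     2     3     3     3     3
          5     1     1     1     1     2     3     3     3     4     5     6     6
          7     1     1     1     1     2     3     3     4     5     6     7     8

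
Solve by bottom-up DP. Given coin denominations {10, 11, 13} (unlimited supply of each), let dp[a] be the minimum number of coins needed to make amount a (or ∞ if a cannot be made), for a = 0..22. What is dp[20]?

2

 a  0  1  2  3  4  5  6  7  8  9 10 11 12 13 14 15 16 17 18 19 20 21 22
dp  0  -  -  -  -  -  -  -  -  -  1  1  -  1  -  -  -  -  -  -  2  2  2
(- denotes ∞ / unreachable)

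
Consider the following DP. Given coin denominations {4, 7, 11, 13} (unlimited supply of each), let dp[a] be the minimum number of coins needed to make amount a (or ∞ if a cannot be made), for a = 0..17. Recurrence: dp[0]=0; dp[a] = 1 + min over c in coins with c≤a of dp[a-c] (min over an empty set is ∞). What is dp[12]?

3

 a  0  1  2  3  4  5  6  7  8  9 10 11 12 13 14 15 16 17
dp  0  -  -  -  1  -  -  1  2  -  -  1  3  1  2  2  4  2
(- denotes ∞ / unreachable)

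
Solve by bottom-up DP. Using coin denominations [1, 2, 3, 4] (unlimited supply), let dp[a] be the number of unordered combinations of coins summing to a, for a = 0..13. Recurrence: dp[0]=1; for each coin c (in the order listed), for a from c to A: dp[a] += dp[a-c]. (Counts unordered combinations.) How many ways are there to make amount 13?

39

after  coin     0     1     2     3     4     5     6     7     8     9    10    11    12    13
          1     1     1     1     1     1     1     1     1     1     1     1     1     1     1
          2     1     1     2     2     3     3     4     4     5     5     6     6     7     7
          3     1     1     2     3     4     5     7     8    10    12    14    16    19    21
          4     1     1     2     3     5     6     9    11    15    18    23    27    34    39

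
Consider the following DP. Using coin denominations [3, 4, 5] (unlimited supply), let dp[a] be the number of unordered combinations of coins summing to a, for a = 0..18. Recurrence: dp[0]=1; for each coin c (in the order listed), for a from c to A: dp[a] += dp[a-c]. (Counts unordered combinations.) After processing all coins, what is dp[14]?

after  coin     0     1     2     3     4     5     6     7     8     9    10    11    12    13    14    15    16    17    18
          3     1     0     0     1     0     0     1     0     0     1     0     0     1     0     0     1     0     0     1
          4     1     0     0     1     1     0     1     1     1     1     1     1     2     1     1     2     2     1     2
          5     1     0     0     1     1     1     1     1     2     2     2     2     3     3     3     4     4     4     5

3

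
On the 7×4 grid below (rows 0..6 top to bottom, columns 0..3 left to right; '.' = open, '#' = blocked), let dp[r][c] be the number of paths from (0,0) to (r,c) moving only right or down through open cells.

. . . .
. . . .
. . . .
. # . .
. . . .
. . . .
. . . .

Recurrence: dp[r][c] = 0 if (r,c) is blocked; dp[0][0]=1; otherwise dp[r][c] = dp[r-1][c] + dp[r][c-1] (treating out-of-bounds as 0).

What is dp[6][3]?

r\c   0   1   2   3
  0   1   1   1   1
  1   1   2   3   4
  2   1   3   6  10
  3   1   0   6  16
  4   1   1   7  23
  5   1   2   9  32
  6   1   3  12  44

44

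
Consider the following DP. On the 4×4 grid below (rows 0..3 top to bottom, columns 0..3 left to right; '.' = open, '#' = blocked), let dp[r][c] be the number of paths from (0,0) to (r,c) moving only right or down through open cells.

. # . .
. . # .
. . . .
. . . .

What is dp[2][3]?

r\c   0   1   2   3
  0   1   0   0   0
  1   1   1   0   0
  2   1   2   2   2
  3   1   3   5   7

2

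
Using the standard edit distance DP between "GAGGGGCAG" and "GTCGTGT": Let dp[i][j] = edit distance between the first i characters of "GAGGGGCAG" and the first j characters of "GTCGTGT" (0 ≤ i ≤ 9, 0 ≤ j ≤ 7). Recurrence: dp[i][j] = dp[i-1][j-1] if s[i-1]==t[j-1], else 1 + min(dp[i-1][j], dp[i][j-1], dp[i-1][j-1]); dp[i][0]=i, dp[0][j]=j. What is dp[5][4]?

   ''  G  T  C  G  T  G  T
''  0  1  2  3  4  5  6  7
 G  1  0  1  2  3  4  5  6
 A  2  1  1  2  3  4  5  6
 G  3  2  2  2  2  3  4  5
 G  4  3  3  3  2  3  3  4
 G  5  4  4  4  3  3  3  4
 G  6  5  5  5  4  4  3  4
 C  7  6  6  5  5  5  4  4
 A  8  7  7  6  6  6  5  5
 G  9  8  8  7  6  7  6  6

3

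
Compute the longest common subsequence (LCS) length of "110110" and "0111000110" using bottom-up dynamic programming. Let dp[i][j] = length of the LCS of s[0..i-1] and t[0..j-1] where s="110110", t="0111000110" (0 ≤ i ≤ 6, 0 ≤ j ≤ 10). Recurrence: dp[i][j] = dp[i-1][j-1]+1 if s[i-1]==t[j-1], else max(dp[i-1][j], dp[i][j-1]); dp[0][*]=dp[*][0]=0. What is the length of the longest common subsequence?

6

   ''  0  1  1  1  0  0  0  1  1  0
''  0  0  0  0  0  0  0  0  0  0  0
 1  0  0  1  1  1  1  1  1  1  1  1
 1  0  0  1  2  2  2  2  2  2  2  2
 0  0  1  1  2  2  3  3  3  3  3  3
 1  0  1  2  2  3  3  3  3  4  4  4
 1  0  1  2  3  3  3  3  3  4  5  5
 0  0  1  2  3  3  4  4  4  4  5  6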